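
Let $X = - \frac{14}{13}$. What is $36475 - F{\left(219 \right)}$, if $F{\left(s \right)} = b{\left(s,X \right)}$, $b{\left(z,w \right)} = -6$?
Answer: $36481$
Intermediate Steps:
$X = - \frac{14}{13}$ ($X = \left(-14\right) \frac{1}{13} = - \frac{14}{13} \approx -1.0769$)
$F{\left(s \right)} = -6$
$36475 - F{\left(219 \right)} = 36475 - -6 = 36475 + 6 = 36481$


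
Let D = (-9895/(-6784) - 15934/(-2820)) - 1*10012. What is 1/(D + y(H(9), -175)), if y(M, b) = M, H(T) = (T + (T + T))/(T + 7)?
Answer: -4782720/47842521761 ≈ -9.9968e-5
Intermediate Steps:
H(T) = 3*T/(7 + T) (H(T) = (T + 2*T)/(7 + T) = (3*T)/(7 + T) = 3*T/(7 + T))
D = -47850592601/4782720 (D = (-9895*(-1/6784) - 15934*(-1/2820)) - 10012 = (9895/6784 + 7967/1410) - 10012 = 34000039/4782720 - 10012 = -47850592601/4782720 ≈ -10005.)
1/(D + y(H(9), -175)) = 1/(-47850592601/4782720 + 3*9/(7 + 9)) = 1/(-47850592601/4782720 + 3*9/16) = 1/(-47850592601/4782720 + 3*9*(1/16)) = 1/(-47850592601/4782720 + 27/16) = 1/(-47842521761/4782720) = -4782720/47842521761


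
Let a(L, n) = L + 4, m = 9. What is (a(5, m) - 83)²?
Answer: 5476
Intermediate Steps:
a(L, n) = 4 + L
(a(5, m) - 83)² = ((4 + 5) - 83)² = (9 - 83)² = (-74)² = 5476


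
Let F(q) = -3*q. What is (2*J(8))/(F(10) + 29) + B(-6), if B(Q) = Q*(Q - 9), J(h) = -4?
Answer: 98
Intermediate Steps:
B(Q) = Q*(-9 + Q)
(2*J(8))/(F(10) + 29) + B(-6) = (2*(-4))/(-3*10 + 29) - 6*(-9 - 6) = -8/(-30 + 29) - 6*(-15) = -8/(-1) + 90 = -1*(-8) + 90 = 8 + 90 = 98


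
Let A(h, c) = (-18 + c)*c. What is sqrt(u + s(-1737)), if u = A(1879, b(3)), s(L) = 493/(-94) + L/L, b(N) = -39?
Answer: sqrt(19604922)/94 ≈ 47.104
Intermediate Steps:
A(h, c) = c*(-18 + c)
s(L) = -399/94 (s(L) = 493*(-1/94) + 1 = -493/94 + 1 = -399/94)
u = 2223 (u = -39*(-18 - 39) = -39*(-57) = 2223)
sqrt(u + s(-1737)) = sqrt(2223 - 399/94) = sqrt(208563/94) = sqrt(19604922)/94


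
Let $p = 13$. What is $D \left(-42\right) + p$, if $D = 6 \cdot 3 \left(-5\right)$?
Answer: $3793$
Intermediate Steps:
$D = -90$ ($D = 18 \left(-5\right) = -90$)
$D \left(-42\right) + p = \left(-90\right) \left(-42\right) + 13 = 3780 + 13 = 3793$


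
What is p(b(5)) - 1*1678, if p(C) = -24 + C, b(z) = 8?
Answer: -1694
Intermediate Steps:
p(b(5)) - 1*1678 = (-24 + 8) - 1*1678 = -16 - 1678 = -1694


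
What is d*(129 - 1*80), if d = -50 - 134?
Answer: -9016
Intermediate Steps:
d = -184
d*(129 - 1*80) = -184*(129 - 1*80) = -184*(129 - 80) = -184*49 = -9016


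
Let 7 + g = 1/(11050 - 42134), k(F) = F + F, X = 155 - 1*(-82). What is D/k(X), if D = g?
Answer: -217589/14733816 ≈ -0.014768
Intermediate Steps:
X = 237 (X = 155 + 82 = 237)
k(F) = 2*F
g = -217589/31084 (g = -7 + 1/(11050 - 42134) = -7 + 1/(-31084) = -7 - 1/31084 = -217589/31084 ≈ -7.0000)
D = -217589/31084 ≈ -7.0000
D/k(X) = -217589/(31084*(2*237)) = -217589/31084/474 = -217589/31084*1/474 = -217589/14733816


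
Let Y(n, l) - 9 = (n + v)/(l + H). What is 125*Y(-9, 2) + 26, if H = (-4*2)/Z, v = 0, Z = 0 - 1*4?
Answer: 3479/4 ≈ 869.75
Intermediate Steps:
Z = -4 (Z = 0 - 4 = -4)
H = 2 (H = -4*2/(-4) = -8*(-¼) = 2)
Y(n, l) = 9 + n/(2 + l) (Y(n, l) = 9 + (n + 0)/(l + 2) = 9 + n/(2 + l))
125*Y(-9, 2) + 26 = 125*((18 - 9 + 9*2)/(2 + 2)) + 26 = 125*((18 - 9 + 18)/4) + 26 = 125*((¼)*27) + 26 = 125*(27/4) + 26 = 3375/4 + 26 = 3479/4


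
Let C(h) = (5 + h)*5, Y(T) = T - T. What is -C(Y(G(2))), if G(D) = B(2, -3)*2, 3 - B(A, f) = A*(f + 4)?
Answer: -25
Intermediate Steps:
B(A, f) = 3 - A*(4 + f) (B(A, f) = 3 - A*(f + 4) = 3 - A*(4 + f))
G(D) = 2 (G(D) = (3 - 4*2 - 1*2*(-3))*2 = (3 - 8 + 6)*2 = 1*2 = 2)
Y(T) = 0
C(h) = 25 + 5*h
-C(Y(G(2))) = -(25 + 5*0) = -(25 + 0) = -1*25 = -25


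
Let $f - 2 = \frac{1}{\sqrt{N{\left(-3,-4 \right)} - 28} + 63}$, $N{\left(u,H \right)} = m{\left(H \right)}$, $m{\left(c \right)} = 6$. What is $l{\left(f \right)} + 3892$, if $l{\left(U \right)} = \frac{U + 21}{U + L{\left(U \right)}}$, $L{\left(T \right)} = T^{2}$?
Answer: $\frac{78159243 \sqrt{22} + 377227392712 i}{20081 \sqrt{22} + 96829598 i} \approx 3895.8 + 0.0034894 i$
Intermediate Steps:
$N{\left(u,H \right)} = 6$
$f = 2 + \frac{1}{63 + i \sqrt{22}}$ ($f = 2 + \frac{1}{\sqrt{6 - 28} + 63} = 2 + \frac{1}{\sqrt{-22} + 63} = 2 + \frac{1}{i \sqrt{22} + 63} = 2 + \frac{1}{63 + i \sqrt{22}} \approx 2.0158 - 0.0011752 i$)
$l{\left(U \right)} = \frac{21 + U}{U + U^{2}}$ ($l{\left(U \right)} = \frac{U + 21}{U + U^{2}} = \frac{21 + U}{U + U^{2}}$)
$l{\left(f \right)} + 3892 = \frac{21 + \left(\frac{8045}{3991} - \frac{i \sqrt{22}}{3991}\right)}{\left(\frac{8045}{3991} - \frac{i \sqrt{22}}{3991}\right) \left(1 + \left(\frac{8045}{3991} - \frac{i \sqrt{22}}{3991}\right)\right)} + 3892 = \frac{\frac{91856}{3991} - \frac{i \sqrt{22}}{3991}}{\left(\frac{8045}{3991} - \frac{i \sqrt{22}}{3991}\right) \left(\frac{12036}{3991} - \frac{i \sqrt{22}}{3991}\right)} + 3892 = 3892 + \frac{\frac{91856}{3991} - \frac{i \sqrt{22}}{3991}}{\left(\frac{8045}{3991} - \frac{i \sqrt{22}}{3991}\right) \left(\frac{12036}{3991} - \frac{i \sqrt{22}}{3991}\right)}$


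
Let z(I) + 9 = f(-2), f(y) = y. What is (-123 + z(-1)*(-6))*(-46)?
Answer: 2622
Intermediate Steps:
z(I) = -11 (z(I) = -9 - 2 = -11)
(-123 + z(-1)*(-6))*(-46) = (-123 - 11*(-6))*(-46) = (-123 + 66)*(-46) = -57*(-46) = 2622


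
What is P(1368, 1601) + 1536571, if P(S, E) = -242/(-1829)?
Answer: 2810388601/1829 ≈ 1.5366e+6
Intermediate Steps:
P(S, E) = 242/1829 (P(S, E) = -242*(-1/1829) = 242/1829)
P(1368, 1601) + 1536571 = 242/1829 + 1536571 = 2810388601/1829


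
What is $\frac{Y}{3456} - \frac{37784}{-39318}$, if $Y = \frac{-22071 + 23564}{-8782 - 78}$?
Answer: $\frac{192815570611}{200653908480} \approx 0.96094$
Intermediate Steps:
$Y = - \frac{1493}{8860}$ ($Y = \frac{1493}{-8860} = 1493 \left(- \frac{1}{8860}\right) = - \frac{1493}{8860} \approx -0.16851$)
$\frac{Y}{3456} - \frac{37784}{-39318} = - \frac{1493}{8860 \cdot 3456} - \frac{37784}{-39318} = \left(- \frac{1493}{8860}\right) \frac{1}{3456} - - \frac{18892}{19659} = - \frac{1493}{30620160} + \frac{18892}{19659} = \frac{192815570611}{200653908480}$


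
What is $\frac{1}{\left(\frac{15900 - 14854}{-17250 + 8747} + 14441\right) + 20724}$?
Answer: $\frac{8503}{299006949} \approx 2.8437 \cdot 10^{-5}$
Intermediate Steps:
$\frac{1}{\left(\frac{15900 - 14854}{-17250 + 8747} + 14441\right) + 20724} = \frac{1}{\left(\frac{1046}{-8503} + 14441\right) + 20724} = \frac{1}{\left(1046 \left(- \frac{1}{8503}\right) + 14441\right) + 20724} = \frac{1}{\left(- \frac{1046}{8503} + 14441\right) + 20724} = \frac{1}{\frac{122790777}{8503} + 20724} = \frac{1}{\frac{299006949}{8503}} = \frac{8503}{299006949}$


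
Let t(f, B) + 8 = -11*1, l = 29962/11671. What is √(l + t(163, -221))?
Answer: I*√2238346077/11671 ≈ 4.0537*I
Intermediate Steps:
l = 29962/11671 (l = 29962*(1/11671) = 29962/11671 ≈ 2.5672)
t(f, B) = -19 (t(f, B) = -8 - 11*1 = -8 - 11 = -19)
√(l + t(163, -221)) = √(29962/11671 - 19) = √(-191787/11671) = I*√2238346077/11671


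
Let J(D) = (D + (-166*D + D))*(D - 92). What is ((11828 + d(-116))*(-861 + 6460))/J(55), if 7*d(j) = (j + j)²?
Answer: 3476979/10619 ≈ 327.43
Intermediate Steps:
d(j) = 4*j²/7 (d(j) = (j + j)²/7 = (2*j)²/7 = (4*j²)/7 = 4*j²/7)
J(D) = -164*D*(-92 + D) (J(D) = (D - 165*D)*(-92 + D) = (-164*D)*(-92 + D) = -164*D*(-92 + D))
((11828 + d(-116))*(-861 + 6460))/J(55) = ((11828 + (4/7)*(-116)²)*(-861 + 6460))/((164*55*(92 - 1*55))) = ((11828 + (4/7)*13456)*5599)/((164*55*(92 - 55))) = ((11828 + 53824/7)*5599)/((164*55*37)) = ((136620/7)*5599)/333740 = (764935380/7)*(1/333740) = 3476979/10619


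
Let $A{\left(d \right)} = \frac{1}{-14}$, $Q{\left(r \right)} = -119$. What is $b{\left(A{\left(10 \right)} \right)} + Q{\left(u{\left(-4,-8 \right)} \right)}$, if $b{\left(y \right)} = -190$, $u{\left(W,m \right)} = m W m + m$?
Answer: $-309$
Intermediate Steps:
$u{\left(W,m \right)} = m + W m^{2}$ ($u{\left(W,m \right)} = W m m + m = W m^{2} + m = m + W m^{2}$)
$A{\left(d \right)} = - \frac{1}{14}$
$b{\left(A{\left(10 \right)} \right)} + Q{\left(u{\left(-4,-8 \right)} \right)} = -190 - 119 = -309$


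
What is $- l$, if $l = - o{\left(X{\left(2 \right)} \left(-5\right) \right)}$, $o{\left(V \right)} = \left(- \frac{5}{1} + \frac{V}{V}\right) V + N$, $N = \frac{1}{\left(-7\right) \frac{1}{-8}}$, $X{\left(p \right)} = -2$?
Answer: $- \frac{272}{7} \approx -38.857$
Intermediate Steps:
$N = \frac{8}{7}$ ($N = \frac{1}{\left(-7\right) \left(- \frac{1}{8}\right)} = \frac{1}{\frac{7}{8}} = \frac{8}{7} \approx 1.1429$)
$o{\left(V \right)} = \frac{8}{7} - 4 V$ ($o{\left(V \right)} = \left(- \frac{5}{1} + \frac{V}{V}\right) V + \frac{8}{7} = \left(\left(-5\right) 1 + 1\right) V + \frac{8}{7} = \left(-5 + 1\right) V + \frac{8}{7} = - 4 V + \frac{8}{7} = \frac{8}{7} - 4 V$)
$l = \frac{272}{7}$ ($l = - (\frac{8}{7} - 4 \left(\left(-2\right) \left(-5\right)\right)) = - (\frac{8}{7} - 40) = \left(-1\right) \left(- \frac{272}{7}\right) = \frac{272}{7} \approx 38.857$)
$- l = \left(-1\right) \frac{272}{7} = - \frac{272}{7}$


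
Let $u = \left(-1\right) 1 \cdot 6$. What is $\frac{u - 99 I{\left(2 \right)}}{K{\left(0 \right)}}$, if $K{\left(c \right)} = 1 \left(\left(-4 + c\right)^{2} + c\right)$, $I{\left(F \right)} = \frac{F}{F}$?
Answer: $- \frac{105}{16} \approx -6.5625$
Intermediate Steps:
$I{\left(F \right)} = 1$
$u = -6$ ($u = \left(-1\right) 6 = -6$)
$K{\left(c \right)} = c + \left(-4 + c\right)^{2}$ ($K{\left(c \right)} = 1 \left(c + \left(-4 + c\right)^{2}\right) = c + \left(-4 + c\right)^{2}$)
$\frac{u - 99 I{\left(2 \right)}}{K{\left(0 \right)}} = \frac{-6 - 99}{0 + \left(-4 + 0\right)^{2}} = \frac{-6 - 99}{0 + \left(-4\right)^{2}} = - \frac{105}{0 + 16} = - \frac{105}{16}$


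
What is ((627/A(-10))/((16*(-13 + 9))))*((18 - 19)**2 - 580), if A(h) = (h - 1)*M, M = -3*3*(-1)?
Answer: -3667/64 ≈ -57.297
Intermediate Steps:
M = 9 (M = -9*(-1) = 9)
A(h) = -9 + 9*h (A(h) = (h - 1)*9 = (-1 + h)*9 = -9 + 9*h)
((627/A(-10))/((16*(-13 + 9))))*((18 - 19)**2 - 580) = ((627/(-9 + 9*(-10)))/((16*(-13 + 9))))*((18 - 19)**2 - 580) = ((627/(-9 - 90))/((16*(-4))))*((-1)**2 - 580) = ((627/(-99))/(-64))*(1 - 580) = ((627*(-1/99))*(-1/64))*(-579) = -19/3*(-1/64)*(-579) = (19/192)*(-579) = -3667/64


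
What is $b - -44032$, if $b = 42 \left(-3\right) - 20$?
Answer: $43886$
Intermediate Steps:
$b = -146$ ($b = -126 - 20 = -146$)
$b - -44032 = -146 - -44032 = -146 + 44032 = 43886$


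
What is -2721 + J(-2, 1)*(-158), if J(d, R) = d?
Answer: -2405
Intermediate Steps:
-2721 + J(-2, 1)*(-158) = -2721 - 2*(-158) = -2721 + 316 = -2405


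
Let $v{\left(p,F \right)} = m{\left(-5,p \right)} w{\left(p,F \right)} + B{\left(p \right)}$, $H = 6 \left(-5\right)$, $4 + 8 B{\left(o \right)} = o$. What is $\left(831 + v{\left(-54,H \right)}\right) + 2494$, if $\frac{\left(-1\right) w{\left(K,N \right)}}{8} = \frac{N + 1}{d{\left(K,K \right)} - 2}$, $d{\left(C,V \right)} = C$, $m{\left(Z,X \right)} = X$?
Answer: $\frac{99161}{28} \approx 3541.5$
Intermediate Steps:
$B{\left(o \right)} = - \frac{1}{2} + \frac{o}{8}$
$w{\left(K,N \right)} = - \frac{8 \left(1 + N\right)}{-2 + K}$ ($w{\left(K,N \right)} = - 8 \frac{N + 1}{K - 2} = - 8 \frac{1 + N}{-2 + K} = - \frac{8 \left(1 + N\right)}{-2 + K}$)
$H = -30$
$v{\left(p,F \right)} = - \frac{1}{2} + \frac{p}{8} + \frac{8 p \left(-1 - F\right)}{-2 + p}$ ($v{\left(p,F \right)} = p \frac{8 \left(-1 - F\right)}{-2 + p} + \left(- \frac{1}{2} + \frac{p}{8}\right) = \frac{8 p \left(-1 - F\right)}{-2 + p} + \left(- \frac{1}{2} + \frac{p}{8}\right) = - \frac{1}{2} + \frac{p}{8} + \frac{8 p \left(-1 - F\right)}{-2 + p}$)
$\left(831 + v{\left(-54,H \right)}\right) + 2494 = \left(831 + \frac{\left(-4 - 54\right) \left(-2 - 54\right) - - 3456 \left(1 - 30\right)}{8 \left(-2 - 54\right)}\right) + 2494 = \left(831 + \frac{\left(-58\right) \left(-56\right) - \left(-3456\right) \left(-29\right)}{8 \left(-56\right)}\right) + 2494 = \left(831 + \frac{1}{8} \left(- \frac{1}{56}\right) \left(3248 - 100224\right)\right) + 2494 = \left(831 + \frac{1}{8} \left(- \frac{1}{56}\right) \left(-96976\right)\right) + 2494 = \left(831 + \frac{6061}{28}\right) + 2494 = \frac{29329}{28} + 2494 = \frac{99161}{28}$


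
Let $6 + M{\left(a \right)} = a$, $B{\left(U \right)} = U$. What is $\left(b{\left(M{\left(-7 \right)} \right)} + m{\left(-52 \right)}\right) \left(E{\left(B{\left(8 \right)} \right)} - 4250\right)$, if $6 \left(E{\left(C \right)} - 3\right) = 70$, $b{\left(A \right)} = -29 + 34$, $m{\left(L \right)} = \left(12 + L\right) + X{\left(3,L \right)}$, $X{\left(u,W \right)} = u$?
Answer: $\frac{406592}{3} \approx 1.3553 \cdot 10^{5}$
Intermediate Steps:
$m{\left(L \right)} = 15 + L$ ($m{\left(L \right)} = \left(12 + L\right) + 3 = 15 + L$)
$M{\left(a \right)} = -6 + a$
$b{\left(A \right)} = 5$
$E{\left(C \right)} = \frac{44}{3}$ ($E{\left(C \right)} = 3 + \frac{1}{6} \cdot 70 = 3 + \frac{35}{3} = \frac{44}{3}$)
$\left(b{\left(M{\left(-7 \right)} \right)} + m{\left(-52 \right)}\right) \left(E{\left(B{\left(8 \right)} \right)} - 4250\right) = \left(5 + \left(15 - 52\right)\right) \left(\frac{44}{3} - 4250\right) = \left(5 - 37\right) \left(- \frac{12706}{3}\right) = \left(-32\right) \left(- \frac{12706}{3}\right) = \frac{406592}{3}$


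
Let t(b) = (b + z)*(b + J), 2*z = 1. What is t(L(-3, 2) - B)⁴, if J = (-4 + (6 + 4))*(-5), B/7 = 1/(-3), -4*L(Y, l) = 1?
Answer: 11631239635650625/429981696 ≈ 2.7051e+7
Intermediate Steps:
z = ½ (z = (½)*1 = ½ ≈ 0.50000)
L(Y, l) = -¼ (L(Y, l) = -¼*1 = -¼)
B = -7/3 (B = 7/(-3) = 7*(-⅓) = -7/3 ≈ -2.3333)
J = -30 (J = (-4 + 10)*(-5) = 6*(-5) = -30)
t(b) = (½ + b)*(-30 + b) (t(b) = (b + ½)*(b - 30) = (½ + b)*(-30 + b))
t(L(-3, 2) - B)⁴ = (-15 + (-¼ - 1*(-7/3))² - 59*(-¼ - 1*(-7/3))/2)⁴ = (-15 + (-¼ + 7/3)² - 59*(-¼ + 7/3)/2)⁴ = (-15 + (25/12)² - 59/2*25/12)⁴ = (-15 + 625/144 - 1475/24)⁴ = (-10385/144)⁴ = 11631239635650625/429981696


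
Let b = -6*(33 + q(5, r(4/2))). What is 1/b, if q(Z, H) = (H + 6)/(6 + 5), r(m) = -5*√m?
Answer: -1353/272222 - 55*√2/816666 ≈ -0.0050654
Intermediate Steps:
q(Z, H) = 6/11 + H/11 (q(Z, H) = (6 + H)/11 = (6 + H)*(1/11) = 6/11 + H/11)
b = -2214/11 + 30*√2/11 (b = -6*(33 + (6/11 + (-5*√2)/11)) = -6*(33 + (6/11 - 5*√2/11)) = -6*(369/11 - 5*√2/11) = -2214/11 + 30*√2/11 ≈ -197.42)
1/b = 1/(-2214/11 + 30*√2/11)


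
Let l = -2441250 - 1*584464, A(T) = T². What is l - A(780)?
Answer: -3634114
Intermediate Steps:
l = -3025714 (l = -2441250 - 584464 = -3025714)
l - A(780) = -3025714 - 1*780² = -3025714 - 1*608400 = -3025714 - 608400 = -3634114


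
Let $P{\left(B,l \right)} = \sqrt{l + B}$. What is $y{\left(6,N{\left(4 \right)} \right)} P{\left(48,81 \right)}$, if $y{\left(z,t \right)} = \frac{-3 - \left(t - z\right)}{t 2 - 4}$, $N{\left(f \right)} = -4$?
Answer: $- \frac{7 \sqrt{129}}{12} \approx -6.6254$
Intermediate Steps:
$P{\left(B,l \right)} = \sqrt{B + l}$
$y{\left(z,t \right)} = \frac{-3 + z - t}{-4 + 2 t}$ ($y{\left(z,t \right)} = \frac{-3 + z - t}{2 t - 4} = \frac{-3 + z - t}{-4 + 2 t}$)
$y{\left(6,N{\left(4 \right)} \right)} P{\left(48,81 \right)} = \frac{-3 + 6 - -4}{2 \left(-2 - 4\right)} \sqrt{48 + 81} = \frac{-3 + 6 + 4}{2 \left(-6\right)} \sqrt{129} = \frac{1}{2} \left(- \frac{1}{6}\right) 7 \sqrt{129} = - \frac{7 \sqrt{129}}{12}$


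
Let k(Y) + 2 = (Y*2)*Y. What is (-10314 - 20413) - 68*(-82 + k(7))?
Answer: -31679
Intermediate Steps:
k(Y) = -2 + 2*Y**2 (k(Y) = -2 + (Y*2)*Y = -2 + (2*Y)*Y = -2 + 2*Y**2)
(-10314 - 20413) - 68*(-82 + k(7)) = (-10314 - 20413) - 68*(-82 + (-2 + 2*7**2)) = -30727 - 68*(-82 + (-2 + 2*49)) = -30727 - 68*(-82 + (-2 + 98)) = -30727 - 68*(-82 + 96) = -30727 - 68*14 = -30727 - 952 = -31679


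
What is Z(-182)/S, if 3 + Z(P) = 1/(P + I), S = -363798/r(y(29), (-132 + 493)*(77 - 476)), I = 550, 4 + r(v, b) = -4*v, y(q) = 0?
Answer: -1103/33469416 ≈ -3.2955e-5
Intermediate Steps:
r(v, b) = -4 - 4*v
S = 181899/2 (S = -363798/(-4 - 4*0) = -363798/(-4 + 0) = -363798/(-4) = -363798*(-1/4) = 181899/2 ≈ 90950.)
Z(P) = -3 + 1/(550 + P) (Z(P) = -3 + 1/(P + 550) = -3 + 1/(550 + P))
Z(-182)/S = ((-1649 - 3*(-182))/(550 - 182))/(181899/2) = ((-1649 + 546)/368)*(2/181899) = ((1/368)*(-1103))*(2/181899) = -1103/368*2/181899 = -1103/33469416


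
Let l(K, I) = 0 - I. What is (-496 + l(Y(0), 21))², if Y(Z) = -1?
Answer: 267289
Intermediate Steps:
l(K, I) = -I
(-496 + l(Y(0), 21))² = (-496 - 1*21)² = (-496 - 21)² = (-517)² = 267289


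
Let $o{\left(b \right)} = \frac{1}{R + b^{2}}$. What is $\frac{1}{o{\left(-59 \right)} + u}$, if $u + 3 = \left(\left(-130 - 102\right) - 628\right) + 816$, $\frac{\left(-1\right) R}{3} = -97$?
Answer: $- \frac{3772}{177283} \approx -0.021277$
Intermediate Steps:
$R = 291$ ($R = \left(-3\right) \left(-97\right) = 291$)
$o{\left(b \right)} = \frac{1}{291 + b^{2}}$
$u = -47$ ($u = -3 + \left(\left(\left(-130 - 102\right) - 628\right) + 816\right) = -3 + \left(\left(-232 - 628\right) + 816\right) = -3 + \left(-860 + 816\right) = -3 - 44 = -47$)
$\frac{1}{o{\left(-59 \right)} + u} = \frac{1}{\frac{1}{291 + \left(-59\right)^{2}} - 47} = \frac{1}{\frac{1}{291 + 3481} - 47} = \frac{1}{\frac{1}{3772} - 47} = \frac{1}{- \frac{177283}{3772}} = - \frac{3772}{177283}$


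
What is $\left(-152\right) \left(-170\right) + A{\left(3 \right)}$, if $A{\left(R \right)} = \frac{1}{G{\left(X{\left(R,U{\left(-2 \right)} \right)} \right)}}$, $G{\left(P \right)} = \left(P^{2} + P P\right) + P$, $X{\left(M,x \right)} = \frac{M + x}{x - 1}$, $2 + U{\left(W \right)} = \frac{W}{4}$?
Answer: $\frac{129151}{5} \approx 25830.0$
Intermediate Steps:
$U{\left(W \right)} = -2 + \frac{W}{4}$
$X{\left(M,x \right)} = \frac{M + x}{-1 + x}$
$G{\left(P \right)} = P + 2 P^{2}$ ($G{\left(P \right)} = \left(P^{2} + P^{2}\right) + P = 2 P^{2} + P = P + 2 P^{2}$)
$A{\left(R \right)} = \frac{1}{\left(\frac{5}{7} - \frac{2 R}{7}\right) \left(\frac{17}{7} - \frac{4 R}{7}\right)}$ ($A{\left(R \right)} = \frac{1}{\frac{R + \left(-2 + \frac{1}{4} \left(-2\right)\right)}{-1 + \left(-2 + \frac{1}{4} \left(-2\right)\right)} \left(1 + 2 \frac{R + \left(-2 + \frac{1}{4} \left(-2\right)\right)}{-1 + \left(-2 + \frac{1}{4} \left(-2\right)\right)}\right)} = \frac{1}{\frac{R - \frac{5}{2}}{-1 - \frac{5}{2}} \left(1 + 2 \frac{R - \frac{5}{2}}{-1 - \frac{5}{2}}\right)} = \frac{1}{\frac{- \frac{5}{2} + R}{- \frac{7}{2}} \left(1 + 2 \frac{- \frac{5}{2} + R}{- \frac{7}{2}}\right)} = \frac{1}{- \frac{2 \left(- \frac{5}{2} + R\right)}{7} \left(1 + 2 \left(- \frac{2 \left(- \frac{5}{2} + R\right)}{7}\right)\right)} = \frac{1}{\left(\frac{5}{7} - \frac{2 R}{7}\right) \left(1 + 2 \left(\frac{5}{7} - \frac{2 R}{7}\right)\right)} = \frac{1}{\left(\frac{5}{7} - \frac{2 R}{7}\right) \left(1 - \left(- \frac{10}{7} + \frac{4 R}{7}\right)\right)} = \frac{1}{\left(\frac{5}{7} - \frac{2 R}{7}\right) \left(\frac{17}{7} - \frac{4 R}{7}\right)}$)
$\left(-152\right) \left(-170\right) + A{\left(3 \right)} = \left(-152\right) \left(-170\right) + \frac{49}{\left(-17 + 4 \cdot 3\right) \left(-5 + 2 \cdot 3\right)} = 25840 + \frac{49}{\left(-17 + 12\right) \left(-5 + 6\right)} = 25840 + \frac{49}{\left(-5\right) 1} = 25840 + 49 \left(- \frac{1}{5}\right) 1 = 25840 - \frac{49}{5} = \frac{129151}{5}$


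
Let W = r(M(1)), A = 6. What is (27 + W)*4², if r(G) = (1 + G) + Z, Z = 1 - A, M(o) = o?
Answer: 384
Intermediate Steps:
Z = -5 (Z = 1 - 1*6 = 1 - 6 = -5)
r(G) = -4 + G (r(G) = (1 + G) - 5 = -4 + G)
W = -3 (W = -4 + 1 = -3)
(27 + W)*4² = (27 - 3)*4² = 24*16 = 384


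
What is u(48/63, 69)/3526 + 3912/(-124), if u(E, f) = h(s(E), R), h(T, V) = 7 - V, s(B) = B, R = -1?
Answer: -1724090/54653 ≈ -31.546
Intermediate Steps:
u(E, f) = 8 (u(E, f) = 7 - 1*(-1) = 7 + 1 = 8)
u(48/63, 69)/3526 + 3912/(-124) = 8/3526 + 3912/(-124) = 8*(1/3526) + 3912*(-1/124) = 4/1763 - 978/31 = -1724090/54653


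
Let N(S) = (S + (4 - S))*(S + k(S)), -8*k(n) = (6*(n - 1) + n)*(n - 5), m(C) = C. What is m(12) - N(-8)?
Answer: 447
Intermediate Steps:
k(n) = -(-6 + 7*n)*(-5 + n)/8 (k(n) = -(6*(n - 1) + n)*(n - 5)/8 = -(6*(-1 + n) + n)*(-5 + n)/8 = -((-6 + 6*n) + n)*(-5 + n)/8 = -(-6 + 7*n)*(-5 + n)/8)
N(S) = -15 - 7*S²/2 + 49*S/2 (N(S) = (S + (4 - S))*(S + (-15/4 - 7*S²/8 + 41*S/8)) = 4*(-15/4 - 7*S²/8 + 49*S/8) = -15 - 7*S²/2 + 49*S/2)
m(12) - N(-8) = 12 - (-15 - 7/2*(-8)² + (49/2)*(-8)) = 12 - (-15 - 7/2*64 - 196) = 12 - (-15 - 224 - 196) = 12 - 1*(-435) = 12 + 435 = 447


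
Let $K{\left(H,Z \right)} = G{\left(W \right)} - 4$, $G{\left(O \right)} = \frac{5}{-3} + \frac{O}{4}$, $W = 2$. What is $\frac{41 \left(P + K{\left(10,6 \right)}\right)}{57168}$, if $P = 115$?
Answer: $\frac{27019}{343008} \approx 0.078771$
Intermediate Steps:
$G{\left(O \right)} = - \frac{5}{3} + \frac{O}{4}$ ($G{\left(O \right)} = 5 \left(- \frac{1}{3}\right) + O \frac{1}{4} = - \frac{5}{3} + \frac{O}{4}$)
$K{\left(H,Z \right)} = - \frac{31}{6}$ ($K{\left(H,Z \right)} = \left(- \frac{5}{3} + \frac{1}{4} \cdot 2\right) - 4 = \left(- \frac{5}{3} + \frac{1}{2}\right) - 4 = - \frac{7}{6} - 4 = - \frac{31}{6}$)
$\frac{41 \left(P + K{\left(10,6 \right)}\right)}{57168} = \frac{41 \left(115 - \frac{31}{6}\right)}{57168} = 41 \cdot \frac{659}{6} \cdot \frac{1}{57168} = \frac{27019}{6} \cdot \frac{1}{57168} = \frac{27019}{343008}$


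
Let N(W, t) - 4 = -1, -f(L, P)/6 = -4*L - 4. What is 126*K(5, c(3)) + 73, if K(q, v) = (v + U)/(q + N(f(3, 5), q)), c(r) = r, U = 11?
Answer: 587/2 ≈ 293.50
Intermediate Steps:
f(L, P) = 24 + 24*L (f(L, P) = -6*(-4*L - 4) = -6*(-4 - 4*L) = 24 + 24*L)
N(W, t) = 3 (N(W, t) = 4 - 1 = 3)
K(q, v) = (11 + v)/(3 + q) (K(q, v) = (v + 11)/(q + 3) = (11 + v)/(3 + q))
126*K(5, c(3)) + 73 = 126*((11 + 3)/(3 + 5)) + 73 = 126*(14/8) + 73 = 126*((1/8)*14) + 73 = 126*(7/4) + 73 = 441/2 + 73 = 587/2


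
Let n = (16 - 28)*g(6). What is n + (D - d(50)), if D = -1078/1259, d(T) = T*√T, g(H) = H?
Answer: -91726/1259 - 250*√2 ≈ -426.41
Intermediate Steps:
d(T) = T^(3/2)
D = -1078/1259 (D = -1078*1/1259 = -1078/1259 ≈ -0.85624)
n = -72 (n = (16 - 28)*6 = -12*6 = -72)
n + (D - d(50)) = -72 + (-1078/1259 - 50^(3/2)) = -72 + (-1078/1259 - 250*√2) = -91726/1259 - 250*√2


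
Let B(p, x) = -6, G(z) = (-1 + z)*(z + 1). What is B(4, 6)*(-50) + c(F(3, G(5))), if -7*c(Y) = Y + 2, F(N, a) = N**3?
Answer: 2071/7 ≈ 295.86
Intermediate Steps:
G(z) = (1 + z)*(-1 + z) (G(z) = (-1 + z)*(1 + z) = (1 + z)*(-1 + z))
c(Y) = -2/7 - Y/7 (c(Y) = -(Y + 2)/7 = -(2 + Y)/7 = -2/7 - Y/7)
B(4, 6)*(-50) + c(F(3, G(5))) = -6*(-50) + (-2/7 - 1/7*3**3) = 300 + (-2/7 - 1/7*27) = 300 + (-2/7 - 27/7) = 300 - 29/7 = 2071/7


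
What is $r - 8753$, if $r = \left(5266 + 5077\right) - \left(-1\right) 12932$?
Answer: $14522$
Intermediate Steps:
$r = 23275$ ($r = 10343 - -12932 = 10343 + 12932 = 23275$)
$r - 8753 = 23275 - 8753 = 14522$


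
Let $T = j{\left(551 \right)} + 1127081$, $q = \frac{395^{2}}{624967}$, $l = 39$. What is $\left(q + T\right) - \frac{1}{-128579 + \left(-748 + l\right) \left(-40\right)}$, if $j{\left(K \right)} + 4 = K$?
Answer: $\frac{1441375110163814}{1278236077} \approx 1.1276 \cdot 10^{6}$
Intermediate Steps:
$j{\left(K \right)} = -4 + K$
$q = \frac{156025}{624967}$ ($q = 156025 \cdot \frac{1}{624967} = \frac{156025}{624967} \approx 0.24965$)
$T = 1127628$ ($T = \left(-4 + 551\right) + 1127081 = 547 + 1127081 = 1127628$)
$\left(q + T\right) - \frac{1}{-128579 + \left(-748 + l\right) \left(-40\right)} = \left(\frac{156025}{624967} + 1127628\right) - \frac{1}{-128579 + \left(-748 + 39\right) \left(-40\right)} = \frac{704730444301}{624967} - \frac{1}{-128579 - -28360} = \frac{704730444301}{624967} - \frac{1}{-128579 + 28360} = \frac{704730444301}{624967} - \frac{1}{-100219} = \frac{704730444301}{624967} - - \frac{1}{100219} = \frac{704730444301}{624967} + \frac{1}{100219} = \frac{1441375110163814}{1278236077}$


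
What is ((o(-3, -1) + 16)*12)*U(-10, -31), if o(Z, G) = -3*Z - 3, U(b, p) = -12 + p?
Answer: -11352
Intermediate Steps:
o(Z, G) = -3 - 3*Z
((o(-3, -1) + 16)*12)*U(-10, -31) = (((-3 - 3*(-3)) + 16)*12)*(-12 - 31) = (((-3 + 9) + 16)*12)*(-43) = ((6 + 16)*12)*(-43) = (22*12)*(-43) = 264*(-43) = -11352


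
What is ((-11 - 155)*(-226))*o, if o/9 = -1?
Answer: -337644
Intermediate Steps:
o = -9 (o = 9*(-1) = -9)
((-11 - 155)*(-226))*o = ((-11 - 155)*(-226))*(-9) = -166*(-226)*(-9) = 37516*(-9) = -337644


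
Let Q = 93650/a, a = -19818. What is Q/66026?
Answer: -46825/654251634 ≈ -7.1570e-5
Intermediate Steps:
Q = -46825/9909 (Q = 93650/(-19818) = 93650*(-1/19818) = -46825/9909 ≈ -4.7255)
Q/66026 = -46825/9909/66026 = -46825/9909*1/66026 = -46825/654251634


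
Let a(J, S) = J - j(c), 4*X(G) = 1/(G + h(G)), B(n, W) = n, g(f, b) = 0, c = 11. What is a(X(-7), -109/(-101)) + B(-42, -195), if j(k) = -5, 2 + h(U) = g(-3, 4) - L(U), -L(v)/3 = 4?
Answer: -443/12 ≈ -36.917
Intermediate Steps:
L(v) = -12 (L(v) = -3*4 = -12)
h(U) = 10 (h(U) = -2 + (0 - 1*(-12)) = -2 + (0 + 12) = -2 + 12 = 10)
X(G) = 1/(4*(10 + G)) (X(G) = 1/(4*(G + 10)) = 1/(4*(10 + G)))
a(J, S) = 5 + J (a(J, S) = J - 1*(-5) = J + 5 = 5 + J)
a(X(-7), -109/(-101)) + B(-42, -195) = (5 + 1/(4*(10 - 7))) - 42 = (5 + (1/4)/3) - 42 = (5 + (1/4)*(1/3)) - 42 = (5 + 1/12) - 42 = 61/12 - 42 = -443/12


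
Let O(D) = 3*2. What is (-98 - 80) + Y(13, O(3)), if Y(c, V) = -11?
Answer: -189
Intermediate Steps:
O(D) = 6
(-98 - 80) + Y(13, O(3)) = (-98 - 80) - 11 = -178 - 11 = -189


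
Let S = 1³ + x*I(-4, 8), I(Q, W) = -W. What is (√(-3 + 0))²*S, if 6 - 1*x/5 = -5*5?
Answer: 3717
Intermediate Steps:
x = 155 (x = 30 - (-25)*5 = 30 - 5*(-25) = 30 + 125 = 155)
S = -1239 (S = 1³ + 155*(-1*8) = 1 + 155*(-8) = 1 - 1240 = -1239)
(√(-3 + 0))²*S = (√(-3 + 0))²*(-1239) = (√(-3))²*(-1239) = (I*√3)²*(-1239) = -3*(-1239) = 3717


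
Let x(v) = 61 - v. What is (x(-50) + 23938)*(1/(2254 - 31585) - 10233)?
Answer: -7218166038076/29331 ≈ -2.4609e+8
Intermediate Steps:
(x(-50) + 23938)*(1/(2254 - 31585) - 10233) = ((61 - 1*(-50)) + 23938)*(1/(2254 - 31585) - 10233) = ((61 + 50) + 23938)*(1/(-29331) - 10233) = (111 + 23938)*(-1/29331 - 10233) = 24049*(-300144124/29331) = -7218166038076/29331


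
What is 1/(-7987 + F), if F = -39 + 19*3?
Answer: -1/7969 ≈ -0.00012549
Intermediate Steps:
F = 18 (F = -39 + 57 = 18)
1/(-7987 + F) = 1/(-7987 + 18) = 1/(-7969) = -1/7969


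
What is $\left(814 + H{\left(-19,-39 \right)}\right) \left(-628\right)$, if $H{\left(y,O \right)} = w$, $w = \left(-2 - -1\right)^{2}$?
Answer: $-511820$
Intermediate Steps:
$w = 1$ ($w = \left(-2 + 1\right)^{2} = \left(-1\right)^{2} = 1$)
$H{\left(y,O \right)} = 1$
$\left(814 + H{\left(-19,-39 \right)}\right) \left(-628\right) = \left(814 + 1\right) \left(-628\right) = 815 \left(-628\right) = -511820$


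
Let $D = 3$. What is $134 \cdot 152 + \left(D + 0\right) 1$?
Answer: $20371$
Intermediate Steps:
$134 \cdot 152 + \left(D + 0\right) 1 = 134 \cdot 152 + \left(3 + 0\right) 1 = 20368 + 3 \cdot 1 = 20368 + 3 = 20371$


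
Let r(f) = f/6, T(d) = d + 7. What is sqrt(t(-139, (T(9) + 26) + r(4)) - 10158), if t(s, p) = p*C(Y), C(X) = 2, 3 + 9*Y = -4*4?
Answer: I*sqrt(90654)/3 ≈ 100.36*I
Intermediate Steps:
T(d) = 7 + d
Y = -19/9 (Y = -1/3 + (-4*4)/9 = -1/3 + (1/9)*(-16) = -1/3 - 16/9 = -19/9 ≈ -2.1111)
r(f) = f/6 (r(f) = f*(1/6) = f/6)
t(s, p) = 2*p (t(s, p) = p*2 = 2*p)
sqrt(t(-139, (T(9) + 26) + r(4)) - 10158) = sqrt(2*(((7 + 9) + 26) + (1/6)*4) - 10158) = sqrt(2*((16 + 26) + 2/3) - 10158) = sqrt(2*(42 + 2/3) - 10158) = sqrt(2*(128/3) - 10158) = sqrt(256/3 - 10158) = sqrt(-30218/3) = I*sqrt(90654)/3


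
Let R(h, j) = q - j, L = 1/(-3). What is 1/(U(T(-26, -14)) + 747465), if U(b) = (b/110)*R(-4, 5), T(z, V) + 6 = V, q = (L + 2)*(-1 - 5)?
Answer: 11/8222145 ≈ 1.3379e-6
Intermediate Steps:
L = -⅓ ≈ -0.33333
q = -10 (q = (-⅓ + 2)*(-1 - 5) = (5/3)*(-6) = -10)
T(z, V) = -6 + V
R(h, j) = -10 - j
U(b) = -3*b/22 (U(b) = (b/110)*(-10 - 1*5) = (b*(1/110))*(-10 - 5) = (b/110)*(-15) = -3*b/22)
1/(U(T(-26, -14)) + 747465) = 1/(-3*(-6 - 14)/22 + 747465) = 1/(-3/22*(-20) + 747465) = 1/(30/11 + 747465) = 1/(8222145/11) = 11/8222145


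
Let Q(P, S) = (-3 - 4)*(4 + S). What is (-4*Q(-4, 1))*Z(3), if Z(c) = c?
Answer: 420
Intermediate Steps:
Q(P, S) = -28 - 7*S (Q(P, S) = -7*(4 + S) = -28 - 7*S)
(-4*Q(-4, 1))*Z(3) = -4*(-28 - 7*1)*3 = -4*(-28 - 7)*3 = -4*(-35)*3 = 140*3 = 420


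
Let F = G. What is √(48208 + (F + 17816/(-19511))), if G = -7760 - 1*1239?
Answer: 11*√123352892953/19511 ≈ 198.01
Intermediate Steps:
G = -8999 (G = -7760 - 1239 = -8999)
F = -8999
√(48208 + (F + 17816/(-19511))) = √(48208 + (-8999 + 17816/(-19511))) = √(48208 + (-8999 + 17816*(-1/19511))) = √(48208 + (-8999 - 17816/19511)) = √(48208 - 175597305/19511) = √(764988983/19511) = 11*√123352892953/19511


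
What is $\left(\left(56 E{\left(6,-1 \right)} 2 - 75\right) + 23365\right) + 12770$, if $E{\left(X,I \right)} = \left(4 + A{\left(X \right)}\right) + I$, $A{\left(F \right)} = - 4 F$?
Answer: $33708$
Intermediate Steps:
$E{\left(X,I \right)} = 4 + I - 4 X$ ($E{\left(X,I \right)} = \left(4 - 4 X\right) + I = 4 + I - 4 X$)
$\left(\left(56 E{\left(6,-1 \right)} 2 - 75\right) + 23365\right) + 12770 = \left(\left(56 \left(4 - 1 - 24\right) 2 - 75\right) + 23365\right) + 12770 = \left(\left(56 \left(\left(-21\right) 2\right) - 75\right) + 23365\right) + 12770 = \left(\left(56 \left(-42\right) - 75\right) + 23365\right) + 12770 = \left(\left(-2352 - 75\right) + 23365\right) + 12770 = \left(-2427 + 23365\right) + 12770 = 20938 + 12770 = 33708$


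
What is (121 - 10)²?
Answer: 12321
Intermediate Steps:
(121 - 10)² = 111² = 12321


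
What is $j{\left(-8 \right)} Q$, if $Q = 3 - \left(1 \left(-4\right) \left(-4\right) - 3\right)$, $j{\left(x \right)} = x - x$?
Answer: $0$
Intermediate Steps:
$j{\left(x \right)} = 0$
$Q = -10$ ($Q = 3 - \left(\left(-4\right) \left(-4\right) - 3\right) = 3 - \left(16 - 3\right) = 3 - 13 = -10$)
$j{\left(-8 \right)} Q = 0 \left(-10\right) = 0$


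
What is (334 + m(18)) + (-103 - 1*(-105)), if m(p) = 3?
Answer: 339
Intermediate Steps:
(334 + m(18)) + (-103 - 1*(-105)) = (334 + 3) + (-103 - 1*(-105)) = 337 + (-103 + 105) = 337 + 2 = 339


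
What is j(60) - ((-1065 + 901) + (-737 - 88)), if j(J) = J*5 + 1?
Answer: 1290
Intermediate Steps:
j(J) = 1 + 5*J (j(J) = 5*J + 1 = 1 + 5*J)
j(60) - ((-1065 + 901) + (-737 - 88)) = (1 + 5*60) - ((-1065 + 901) + (-737 - 88)) = (1 + 300) - (-164 - 825) = 301 - 1*(-989) = 301 + 989 = 1290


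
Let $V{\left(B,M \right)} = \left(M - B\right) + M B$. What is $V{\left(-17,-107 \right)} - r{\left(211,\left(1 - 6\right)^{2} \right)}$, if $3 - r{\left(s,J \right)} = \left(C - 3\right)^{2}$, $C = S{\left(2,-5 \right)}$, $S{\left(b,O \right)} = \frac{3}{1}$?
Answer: $1726$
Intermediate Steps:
$S{\left(b,O \right)} = 3$ ($S{\left(b,O \right)} = 3 \cdot 1 = 3$)
$C = 3$
$V{\left(B,M \right)} = M - B + B M$ ($V{\left(B,M \right)} = \left(M - B\right) + B M = M - B + B M$)
$r{\left(s,J \right)} = 3$ ($r{\left(s,J \right)} = 3 - \left(3 - 3\right)^{2} = 3 - 0^{2} = 3 - 0 = 3 + 0 = 3$)
$V{\left(-17,-107 \right)} - r{\left(211,\left(1 - 6\right)^{2} \right)} = \left(-107 - -17 - -1819\right) - 3 = \left(-107 + 17 + 1819\right) - 3 = 1729 - 3 = 1726$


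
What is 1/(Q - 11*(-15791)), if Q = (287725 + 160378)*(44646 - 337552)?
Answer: -1/131251883617 ≈ -7.6189e-12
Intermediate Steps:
Q = -131252057318 (Q = 448103*(-292906) = -131252057318)
1/(Q - 11*(-15791)) = 1/(-131252057318 - 11*(-15791)) = 1/(-131252057318 + 173701) = 1/(-131251883617) = -1/131251883617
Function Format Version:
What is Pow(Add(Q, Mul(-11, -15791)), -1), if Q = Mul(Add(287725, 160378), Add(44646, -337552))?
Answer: Rational(-1, 131251883617) ≈ -7.6189e-12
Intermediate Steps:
Q = -131252057318 (Q = Mul(448103, -292906) = -131252057318)
Pow(Add(Q, Mul(-11, -15791)), -1) = Pow(Add(-131252057318, Mul(-11, -15791)), -1) = Pow(Add(-131252057318, 173701), -1) = Pow(-131251883617, -1) = Rational(-1, 131251883617)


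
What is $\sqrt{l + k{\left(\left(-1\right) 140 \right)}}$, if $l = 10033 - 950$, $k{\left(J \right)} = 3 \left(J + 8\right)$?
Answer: $\sqrt{8687} \approx 93.204$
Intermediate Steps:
$k{\left(J \right)} = 24 + 3 J$ ($k{\left(J \right)} = 3 \left(8 + J\right) = 24 + 3 J$)
$l = 9083$ ($l = 10033 - 950 = 9083$)
$\sqrt{l + k{\left(\left(-1\right) 140 \right)}} = \sqrt{9083 + \left(24 + 3 \left(\left(-1\right) 140\right)\right)} = \sqrt{9083 + \left(24 + 3 \left(-140\right)\right)} = \sqrt{9083 + \left(24 - 420\right)} = \sqrt{9083 - 396} = \sqrt{8687}$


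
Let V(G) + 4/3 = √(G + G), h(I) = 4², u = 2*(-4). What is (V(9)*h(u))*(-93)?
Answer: 1984 - 4464*√2 ≈ -4329.0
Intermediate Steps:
u = -8
h(I) = 16
V(G) = -4/3 + √2*√G (V(G) = -4/3 + √(G + G) = -4/3 + √(2*G) = -4/3 + √2*√G)
(V(9)*h(u))*(-93) = ((-4/3 + √2*√9)*16)*(-93) = ((-4/3 + √2*3)*16)*(-93) = ((-4/3 + 3*√2)*16)*(-93) = (-64/3 + 48*√2)*(-93) = 1984 - 4464*√2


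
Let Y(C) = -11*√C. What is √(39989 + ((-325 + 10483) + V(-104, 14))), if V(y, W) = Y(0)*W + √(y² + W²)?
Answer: √(50147 + 2*√2753) ≈ 224.17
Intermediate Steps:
V(y, W) = √(W² + y²) (V(y, W) = (-11*√0)*W + √(y² + W²) = (-11*0)*W + √(W² + y²) = 0*W + √(W² + y²) = 0 + √(W² + y²) = √(W² + y²))
√(39989 + ((-325 + 10483) + V(-104, 14))) = √(39989 + ((-325 + 10483) + √(14² + (-104)²))) = √(39989 + (10158 + √(196 + 10816))) = √(39989 + (10158 + √11012)) = √(39989 + (10158 + 2*√2753)) = √(50147 + 2*√2753)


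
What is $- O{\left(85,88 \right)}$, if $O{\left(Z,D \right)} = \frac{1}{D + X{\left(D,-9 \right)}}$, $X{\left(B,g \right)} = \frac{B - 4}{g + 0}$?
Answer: $- \frac{3}{236} \approx -0.012712$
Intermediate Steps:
$X{\left(B,g \right)} = \frac{-4 + B}{g}$
$O{\left(Z,D \right)} = \frac{1}{\frac{4}{9} + \frac{8 D}{9}}$ ($O{\left(Z,D \right)} = \frac{1}{D + \frac{-4 + D}{-9}} = \frac{1}{D - \frac{-4 + D}{9}} = \frac{1}{D - \left(- \frac{4}{9} + \frac{D}{9}\right)} = \frac{1}{\frac{4}{9} + \frac{8 D}{9}}$)
$- O{\left(85,88 \right)} = - \frac{9}{4 \left(1 + 2 \cdot 88\right)} = - \frac{9}{4 \left(1 + 176\right)} = - \frac{9}{4 \cdot 177} = \left(-1\right) \frac{3}{236} = - \frac{3}{236}$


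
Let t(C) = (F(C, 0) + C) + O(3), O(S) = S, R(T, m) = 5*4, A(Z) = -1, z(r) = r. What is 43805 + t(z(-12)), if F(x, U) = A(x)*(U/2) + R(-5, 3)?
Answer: 43816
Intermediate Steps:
R(T, m) = 20
F(x, U) = 20 - U/2 (F(x, U) = -U/2 + 20 = 20 - U/2)
t(C) = 23 + C (t(C) = ((20 - ½*0) + C) + 3 = ((20 + 0) + C) + 3 = (20 + C) + 3 = 23 + C)
43805 + t(z(-12)) = 43805 + (23 - 12) = 43805 + 11 = 43816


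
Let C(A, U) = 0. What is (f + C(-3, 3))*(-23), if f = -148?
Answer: 3404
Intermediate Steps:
(f + C(-3, 3))*(-23) = (-148 + 0)*(-23) = -148*(-23) = 3404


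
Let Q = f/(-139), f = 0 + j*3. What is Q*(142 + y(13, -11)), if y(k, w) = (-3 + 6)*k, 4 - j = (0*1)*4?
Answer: -2172/139 ≈ -15.626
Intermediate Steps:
j = 4 (j = 4 - 0*1*4 = 4 - 0*4 = 4 - 1*0 = 4 + 0 = 4)
y(k, w) = 3*k
f = 12 (f = 0 + 4*3 = 0 + 12 = 12)
Q = -12/139 (Q = 12/(-139) = 12*(-1/139) = -12/139 ≈ -0.086331)
Q*(142 + y(13, -11)) = -12*(142 + 3*13)/139 = -12*(142 + 39)/139 = -12/139*181 = -2172/139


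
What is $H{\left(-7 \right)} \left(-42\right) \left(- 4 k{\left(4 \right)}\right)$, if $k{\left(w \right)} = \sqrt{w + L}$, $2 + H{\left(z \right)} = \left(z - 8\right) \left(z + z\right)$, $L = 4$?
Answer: $69888 \sqrt{2} \approx 98837.0$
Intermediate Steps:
$H{\left(z \right)} = -2 + 2 z \left(-8 + z\right)$ ($H{\left(z \right)} = -2 + \left(z - 8\right) \left(z + z\right) = -2 + \left(-8 + z\right) 2 z = -2 + 2 z \left(-8 + z\right)$)
$k{\left(w \right)} = \sqrt{4 + w}$ ($k{\left(w \right)} = \sqrt{w + 4} = \sqrt{4 + w}$)
$H{\left(-7 \right)} \left(-42\right) \left(- 4 k{\left(4 \right)}\right) = \left(-2 - -112 + 2 \left(-7\right)^{2}\right) \left(-42\right) \left(- 4 \sqrt{4 + 4}\right) = \left(-2 + 112 + 2 \cdot 49\right) \left(-42\right) \left(- 4 \sqrt{8}\right) = \left(-2 + 112 + 98\right) \left(-42\right) \left(- 4 \cdot 2 \sqrt{2}\right) = 208 \left(-42\right) \left(- 8 \sqrt{2}\right) = - 8736 \left(- 8 \sqrt{2}\right) = 69888 \sqrt{2}$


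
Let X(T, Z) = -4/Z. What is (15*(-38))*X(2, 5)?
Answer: 456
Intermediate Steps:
(15*(-38))*X(2, 5) = (15*(-38))*(-4/5) = -(-2280)/5 = -570*(-4/5) = 456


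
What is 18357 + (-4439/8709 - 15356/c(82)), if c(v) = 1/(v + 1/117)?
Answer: -421495600174/339651 ≈ -1.2410e+6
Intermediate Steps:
c(v) = 1/(1/117 + v) (c(v) = 1/(v + 1/117) = 1/(1/117 + v))
18357 + (-4439/8709 - 15356/c(82)) = 18357 + (-4439/8709 - 15356/(117/(1 + 117*82))) = 18357 + (-4439*1/8709 - 15356/(117/(1 + 9594))) = 18357 + (-4439/8709 - 15356/(117/9595)) = 18357 + (-4439/8709 - 15356/(117*(1/9595))) = 18357 + (-4439/8709 - 15356/117/9595) = 18357 + (-4439/8709 - 15356*9595/117) = 18357 + (-4439/8709 - 147340820/117) = 18357 - 427730573581/339651 = -421495600174/339651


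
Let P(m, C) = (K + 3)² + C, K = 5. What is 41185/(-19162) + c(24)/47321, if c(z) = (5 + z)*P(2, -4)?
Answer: -1915573505/906765002 ≈ -2.1125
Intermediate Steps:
P(m, C) = 64 + C (P(m, C) = (5 + 3)² + C = 8² + C = 64 + C)
c(z) = 300 + 60*z (c(z) = (5 + z)*(64 - 4) = (5 + z)*60 = 300 + 60*z)
41185/(-19162) + c(24)/47321 = 41185/(-19162) + (300 + 60*24)/47321 = 41185*(-1/19162) + (300 + 1440)*(1/47321) = -41185/19162 + 1740*(1/47321) = -41185/19162 + 1740/47321 = -1915573505/906765002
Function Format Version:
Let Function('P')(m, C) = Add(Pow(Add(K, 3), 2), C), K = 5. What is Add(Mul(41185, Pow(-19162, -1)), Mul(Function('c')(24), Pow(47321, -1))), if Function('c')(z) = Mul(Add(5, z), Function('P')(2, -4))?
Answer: Rational(-1915573505, 906765002) ≈ -2.1125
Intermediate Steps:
Function('P')(m, C) = Add(64, C) (Function('P')(m, C) = Add(Pow(Add(5, 3), 2), C) = Add(Pow(8, 2), C) = Add(64, C))
Function('c')(z) = Add(300, Mul(60, z)) (Function('c')(z) = Mul(Add(5, z), Add(64, -4)) = Mul(Add(5, z), 60) = Add(300, Mul(60, z)))
Add(Mul(41185, Pow(-19162, -1)), Mul(Function('c')(24), Pow(47321, -1))) = Add(Mul(41185, Pow(-19162, -1)), Mul(Add(300, Mul(60, 24)), Pow(47321, -1))) = Add(Mul(41185, Rational(-1, 19162)), Mul(Add(300, 1440), Rational(1, 47321))) = Add(Rational(-41185, 19162), Mul(1740, Rational(1, 47321))) = Add(Rational(-41185, 19162), Rational(1740, 47321)) = Rational(-1915573505, 906765002)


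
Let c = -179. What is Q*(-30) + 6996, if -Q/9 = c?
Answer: -41334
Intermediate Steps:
Q = 1611 (Q = -9*(-179) = 1611)
Q*(-30) + 6996 = 1611*(-30) + 6996 = -48330 + 6996 = -41334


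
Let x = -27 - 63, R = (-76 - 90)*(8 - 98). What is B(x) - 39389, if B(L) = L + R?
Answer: -24539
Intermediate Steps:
R = 14940 (R = -166*(-90) = 14940)
x = -90
B(L) = 14940 + L (B(L) = L + 14940 = 14940 + L)
B(x) - 39389 = (14940 - 90) - 39389 = 14850 - 39389 = -24539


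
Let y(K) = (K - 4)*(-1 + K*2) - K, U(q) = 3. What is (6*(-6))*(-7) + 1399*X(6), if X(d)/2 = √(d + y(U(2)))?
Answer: 252 + 2798*I*√2 ≈ 252.0 + 3957.0*I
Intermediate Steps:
y(K) = -K + (-1 + 2*K)*(-4 + K) (y(K) = (-4 + K)*(-1 + 2*K) - K = (-1 + 2*K)*(-4 + K) - K = -K + (-1 + 2*K)*(-4 + K))
X(d) = 2*√(-8 + d) (X(d) = 2*√(d + (4 - 10*3 + 2*3²)) = 2*√(d + (4 - 30 + 2*9)) = 2*√(d + (4 - 30 + 18)) = 2*√(d - 8) = 2*√(-8 + d))
(6*(-6))*(-7) + 1399*X(6) = (6*(-6))*(-7) + 1399*(2*√(-8 + 6)) = -36*(-7) + 1399*(2*√(-2)) = 252 + 1399*(2*(I*√2)) = 252 + 1399*(2*I*√2) = 252 + 2798*I*√2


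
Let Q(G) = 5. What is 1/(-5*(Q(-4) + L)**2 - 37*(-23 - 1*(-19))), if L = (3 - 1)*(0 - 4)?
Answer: 1/103 ≈ 0.0097087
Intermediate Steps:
L = -8 (L = 2*(-4) = -8)
1/(-5*(Q(-4) + L)**2 - 37*(-23 - 1*(-19))) = 1/(-5*(5 - 8)**2 - 37*(-23 - 1*(-19))) = 1/(-5*(-3)**2 - 37*(-23 + 19)) = 1/(-5*9 - 37*(-4)) = 1/(-45 + 148) = 1/103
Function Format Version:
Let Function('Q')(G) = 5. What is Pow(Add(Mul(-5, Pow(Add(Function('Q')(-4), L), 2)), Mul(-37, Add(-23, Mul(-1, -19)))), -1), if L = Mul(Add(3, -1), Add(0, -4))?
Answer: Rational(1, 103) ≈ 0.0097087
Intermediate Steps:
L = -8 (L = Mul(2, -4) = -8)
Pow(Add(Mul(-5, Pow(Add(Function('Q')(-4), L), 2)), Mul(-37, Add(-23, Mul(-1, -19)))), -1) = Pow(Add(Mul(-5, Pow(Add(5, -8), 2)), Mul(-37, Add(-23, Mul(-1, -19)))), -1) = Pow(Add(Mul(-5, Pow(-3, 2)), Mul(-37, Add(-23, 19))), -1) = Pow(Add(Mul(-5, 9), Mul(-37, -4)), -1) = Pow(Add(-45, 148), -1) = Pow(103, -1) = Rational(1, 103)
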